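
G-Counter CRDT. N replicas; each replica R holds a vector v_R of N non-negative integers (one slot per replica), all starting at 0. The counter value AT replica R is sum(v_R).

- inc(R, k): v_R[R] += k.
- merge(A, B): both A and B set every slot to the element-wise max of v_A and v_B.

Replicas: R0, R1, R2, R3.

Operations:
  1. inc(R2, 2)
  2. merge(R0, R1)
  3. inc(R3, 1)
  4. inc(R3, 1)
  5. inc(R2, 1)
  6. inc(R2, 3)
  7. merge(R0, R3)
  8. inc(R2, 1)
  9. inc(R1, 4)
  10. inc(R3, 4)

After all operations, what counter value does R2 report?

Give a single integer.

Op 1: inc R2 by 2 -> R2=(0,0,2,0) value=2
Op 2: merge R0<->R1 -> R0=(0,0,0,0) R1=(0,0,0,0)
Op 3: inc R3 by 1 -> R3=(0,0,0,1) value=1
Op 4: inc R3 by 1 -> R3=(0,0,0,2) value=2
Op 5: inc R2 by 1 -> R2=(0,0,3,0) value=3
Op 6: inc R2 by 3 -> R2=(0,0,6,0) value=6
Op 7: merge R0<->R3 -> R0=(0,0,0,2) R3=(0,0,0,2)
Op 8: inc R2 by 1 -> R2=(0,0,7,0) value=7
Op 9: inc R1 by 4 -> R1=(0,4,0,0) value=4
Op 10: inc R3 by 4 -> R3=(0,0,0,6) value=6

Answer: 7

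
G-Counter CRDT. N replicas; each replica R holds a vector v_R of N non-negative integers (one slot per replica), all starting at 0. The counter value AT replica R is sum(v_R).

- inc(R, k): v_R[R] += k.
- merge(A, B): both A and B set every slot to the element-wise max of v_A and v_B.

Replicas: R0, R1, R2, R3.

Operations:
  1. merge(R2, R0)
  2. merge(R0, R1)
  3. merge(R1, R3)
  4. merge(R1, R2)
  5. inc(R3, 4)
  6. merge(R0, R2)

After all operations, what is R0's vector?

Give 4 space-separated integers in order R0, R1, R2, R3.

Answer: 0 0 0 0

Derivation:
Op 1: merge R2<->R0 -> R2=(0,0,0,0) R0=(0,0,0,0)
Op 2: merge R0<->R1 -> R0=(0,0,0,0) R1=(0,0,0,0)
Op 3: merge R1<->R3 -> R1=(0,0,0,0) R3=(0,0,0,0)
Op 4: merge R1<->R2 -> R1=(0,0,0,0) R2=(0,0,0,0)
Op 5: inc R3 by 4 -> R3=(0,0,0,4) value=4
Op 6: merge R0<->R2 -> R0=(0,0,0,0) R2=(0,0,0,0)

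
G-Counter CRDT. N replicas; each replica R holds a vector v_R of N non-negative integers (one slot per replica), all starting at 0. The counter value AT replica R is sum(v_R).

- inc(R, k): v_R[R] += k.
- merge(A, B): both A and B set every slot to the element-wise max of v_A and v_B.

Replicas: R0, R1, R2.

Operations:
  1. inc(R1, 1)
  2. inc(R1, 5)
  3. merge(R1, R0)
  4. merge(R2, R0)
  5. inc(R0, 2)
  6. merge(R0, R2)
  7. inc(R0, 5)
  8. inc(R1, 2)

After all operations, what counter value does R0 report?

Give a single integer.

Answer: 13

Derivation:
Op 1: inc R1 by 1 -> R1=(0,1,0) value=1
Op 2: inc R1 by 5 -> R1=(0,6,0) value=6
Op 3: merge R1<->R0 -> R1=(0,6,0) R0=(0,6,0)
Op 4: merge R2<->R0 -> R2=(0,6,0) R0=(0,6,0)
Op 5: inc R0 by 2 -> R0=(2,6,0) value=8
Op 6: merge R0<->R2 -> R0=(2,6,0) R2=(2,6,0)
Op 7: inc R0 by 5 -> R0=(7,6,0) value=13
Op 8: inc R1 by 2 -> R1=(0,8,0) value=8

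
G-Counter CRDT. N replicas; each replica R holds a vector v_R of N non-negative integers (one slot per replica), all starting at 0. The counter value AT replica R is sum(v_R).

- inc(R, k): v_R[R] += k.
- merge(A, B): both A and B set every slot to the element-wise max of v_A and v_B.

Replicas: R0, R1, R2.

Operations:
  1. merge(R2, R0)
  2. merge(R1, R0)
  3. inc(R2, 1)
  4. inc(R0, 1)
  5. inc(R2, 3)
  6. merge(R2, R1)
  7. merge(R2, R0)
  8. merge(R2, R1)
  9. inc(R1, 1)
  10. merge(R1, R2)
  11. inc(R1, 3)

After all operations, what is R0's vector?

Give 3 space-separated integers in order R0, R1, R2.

Op 1: merge R2<->R0 -> R2=(0,0,0) R0=(0,0,0)
Op 2: merge R1<->R0 -> R1=(0,0,0) R0=(0,0,0)
Op 3: inc R2 by 1 -> R2=(0,0,1) value=1
Op 4: inc R0 by 1 -> R0=(1,0,0) value=1
Op 5: inc R2 by 3 -> R2=(0,0,4) value=4
Op 6: merge R2<->R1 -> R2=(0,0,4) R1=(0,0,4)
Op 7: merge R2<->R0 -> R2=(1,0,4) R0=(1,0,4)
Op 8: merge R2<->R1 -> R2=(1,0,4) R1=(1,0,4)
Op 9: inc R1 by 1 -> R1=(1,1,4) value=6
Op 10: merge R1<->R2 -> R1=(1,1,4) R2=(1,1,4)
Op 11: inc R1 by 3 -> R1=(1,4,4) value=9

Answer: 1 0 4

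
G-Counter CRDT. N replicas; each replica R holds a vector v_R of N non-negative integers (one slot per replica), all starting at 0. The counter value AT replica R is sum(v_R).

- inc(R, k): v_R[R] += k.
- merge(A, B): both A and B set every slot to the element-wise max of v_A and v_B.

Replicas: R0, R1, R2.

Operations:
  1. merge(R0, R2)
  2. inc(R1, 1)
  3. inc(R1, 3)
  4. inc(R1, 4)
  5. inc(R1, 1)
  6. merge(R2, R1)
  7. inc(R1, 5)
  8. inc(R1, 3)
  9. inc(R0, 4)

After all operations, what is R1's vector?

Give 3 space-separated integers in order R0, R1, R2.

Op 1: merge R0<->R2 -> R0=(0,0,0) R2=(0,0,0)
Op 2: inc R1 by 1 -> R1=(0,1,0) value=1
Op 3: inc R1 by 3 -> R1=(0,4,0) value=4
Op 4: inc R1 by 4 -> R1=(0,8,0) value=8
Op 5: inc R1 by 1 -> R1=(0,9,0) value=9
Op 6: merge R2<->R1 -> R2=(0,9,0) R1=(0,9,0)
Op 7: inc R1 by 5 -> R1=(0,14,0) value=14
Op 8: inc R1 by 3 -> R1=(0,17,0) value=17
Op 9: inc R0 by 4 -> R0=(4,0,0) value=4

Answer: 0 17 0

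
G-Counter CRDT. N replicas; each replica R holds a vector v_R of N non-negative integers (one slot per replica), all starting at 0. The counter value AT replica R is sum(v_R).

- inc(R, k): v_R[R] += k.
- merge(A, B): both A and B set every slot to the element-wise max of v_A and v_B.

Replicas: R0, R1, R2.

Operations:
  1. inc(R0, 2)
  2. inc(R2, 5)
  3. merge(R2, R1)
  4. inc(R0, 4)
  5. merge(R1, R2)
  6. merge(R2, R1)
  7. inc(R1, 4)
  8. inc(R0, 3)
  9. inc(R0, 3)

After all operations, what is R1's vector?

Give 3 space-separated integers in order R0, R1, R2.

Op 1: inc R0 by 2 -> R0=(2,0,0) value=2
Op 2: inc R2 by 5 -> R2=(0,0,5) value=5
Op 3: merge R2<->R1 -> R2=(0,0,5) R1=(0,0,5)
Op 4: inc R0 by 4 -> R0=(6,0,0) value=6
Op 5: merge R1<->R2 -> R1=(0,0,5) R2=(0,0,5)
Op 6: merge R2<->R1 -> R2=(0,0,5) R1=(0,0,5)
Op 7: inc R1 by 4 -> R1=(0,4,5) value=9
Op 8: inc R0 by 3 -> R0=(9,0,0) value=9
Op 9: inc R0 by 3 -> R0=(12,0,0) value=12

Answer: 0 4 5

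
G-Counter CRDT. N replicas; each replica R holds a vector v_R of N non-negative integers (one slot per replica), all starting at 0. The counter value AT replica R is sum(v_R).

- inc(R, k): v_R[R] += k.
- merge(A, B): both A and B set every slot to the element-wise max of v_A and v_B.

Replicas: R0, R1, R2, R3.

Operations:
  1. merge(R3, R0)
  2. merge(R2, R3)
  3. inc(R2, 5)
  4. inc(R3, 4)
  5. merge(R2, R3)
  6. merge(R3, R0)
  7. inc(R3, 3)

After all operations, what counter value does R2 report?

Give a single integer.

Answer: 9

Derivation:
Op 1: merge R3<->R0 -> R3=(0,0,0,0) R0=(0,0,0,0)
Op 2: merge R2<->R3 -> R2=(0,0,0,0) R3=(0,0,0,0)
Op 3: inc R2 by 5 -> R2=(0,0,5,0) value=5
Op 4: inc R3 by 4 -> R3=(0,0,0,4) value=4
Op 5: merge R2<->R3 -> R2=(0,0,5,4) R3=(0,0,5,4)
Op 6: merge R3<->R0 -> R3=(0,0,5,4) R0=(0,0,5,4)
Op 7: inc R3 by 3 -> R3=(0,0,5,7) value=12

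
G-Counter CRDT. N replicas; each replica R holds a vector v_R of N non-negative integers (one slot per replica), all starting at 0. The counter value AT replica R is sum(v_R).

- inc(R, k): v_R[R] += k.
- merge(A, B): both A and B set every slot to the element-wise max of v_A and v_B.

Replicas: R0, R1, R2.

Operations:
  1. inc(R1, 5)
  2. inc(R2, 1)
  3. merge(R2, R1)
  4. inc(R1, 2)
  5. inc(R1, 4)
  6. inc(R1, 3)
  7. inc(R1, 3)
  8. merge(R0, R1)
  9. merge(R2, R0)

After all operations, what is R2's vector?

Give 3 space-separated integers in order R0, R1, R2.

Op 1: inc R1 by 5 -> R1=(0,5,0) value=5
Op 2: inc R2 by 1 -> R2=(0,0,1) value=1
Op 3: merge R2<->R1 -> R2=(0,5,1) R1=(0,5,1)
Op 4: inc R1 by 2 -> R1=(0,7,1) value=8
Op 5: inc R1 by 4 -> R1=(0,11,1) value=12
Op 6: inc R1 by 3 -> R1=(0,14,1) value=15
Op 7: inc R1 by 3 -> R1=(0,17,1) value=18
Op 8: merge R0<->R1 -> R0=(0,17,1) R1=(0,17,1)
Op 9: merge R2<->R0 -> R2=(0,17,1) R0=(0,17,1)

Answer: 0 17 1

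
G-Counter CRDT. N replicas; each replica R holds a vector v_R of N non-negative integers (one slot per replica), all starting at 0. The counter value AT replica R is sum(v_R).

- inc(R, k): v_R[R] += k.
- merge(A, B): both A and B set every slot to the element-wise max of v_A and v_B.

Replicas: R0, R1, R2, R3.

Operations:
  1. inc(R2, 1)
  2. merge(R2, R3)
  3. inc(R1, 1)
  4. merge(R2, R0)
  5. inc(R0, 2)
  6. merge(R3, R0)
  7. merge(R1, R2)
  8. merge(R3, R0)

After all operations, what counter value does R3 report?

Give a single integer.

Answer: 3

Derivation:
Op 1: inc R2 by 1 -> R2=(0,0,1,0) value=1
Op 2: merge R2<->R3 -> R2=(0,0,1,0) R3=(0,0,1,0)
Op 3: inc R1 by 1 -> R1=(0,1,0,0) value=1
Op 4: merge R2<->R0 -> R2=(0,0,1,0) R0=(0,0,1,0)
Op 5: inc R0 by 2 -> R0=(2,0,1,0) value=3
Op 6: merge R3<->R0 -> R3=(2,0,1,0) R0=(2,0,1,0)
Op 7: merge R1<->R2 -> R1=(0,1,1,0) R2=(0,1,1,0)
Op 8: merge R3<->R0 -> R3=(2,0,1,0) R0=(2,0,1,0)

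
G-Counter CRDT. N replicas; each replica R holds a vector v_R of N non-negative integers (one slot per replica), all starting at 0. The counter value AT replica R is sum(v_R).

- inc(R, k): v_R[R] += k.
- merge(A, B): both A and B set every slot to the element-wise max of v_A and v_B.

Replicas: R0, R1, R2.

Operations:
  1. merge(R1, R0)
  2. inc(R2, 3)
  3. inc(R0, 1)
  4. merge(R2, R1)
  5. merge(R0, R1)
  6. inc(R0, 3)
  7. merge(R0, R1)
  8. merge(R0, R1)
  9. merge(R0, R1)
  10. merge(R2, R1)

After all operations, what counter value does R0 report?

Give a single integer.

Answer: 7

Derivation:
Op 1: merge R1<->R0 -> R1=(0,0,0) R0=(0,0,0)
Op 2: inc R2 by 3 -> R2=(0,0,3) value=3
Op 3: inc R0 by 1 -> R0=(1,0,0) value=1
Op 4: merge R2<->R1 -> R2=(0,0,3) R1=(0,0,3)
Op 5: merge R0<->R1 -> R0=(1,0,3) R1=(1,0,3)
Op 6: inc R0 by 3 -> R0=(4,0,3) value=7
Op 7: merge R0<->R1 -> R0=(4,0,3) R1=(4,0,3)
Op 8: merge R0<->R1 -> R0=(4,0,3) R1=(4,0,3)
Op 9: merge R0<->R1 -> R0=(4,0,3) R1=(4,0,3)
Op 10: merge R2<->R1 -> R2=(4,0,3) R1=(4,0,3)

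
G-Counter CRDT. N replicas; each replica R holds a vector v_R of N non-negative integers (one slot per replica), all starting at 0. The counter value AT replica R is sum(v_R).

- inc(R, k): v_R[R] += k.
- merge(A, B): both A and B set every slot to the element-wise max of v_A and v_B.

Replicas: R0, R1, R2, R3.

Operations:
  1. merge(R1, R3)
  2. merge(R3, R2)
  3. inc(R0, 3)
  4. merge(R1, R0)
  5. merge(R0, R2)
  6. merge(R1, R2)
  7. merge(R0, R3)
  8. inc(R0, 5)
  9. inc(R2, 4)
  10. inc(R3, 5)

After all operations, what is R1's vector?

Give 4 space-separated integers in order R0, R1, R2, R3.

Answer: 3 0 0 0

Derivation:
Op 1: merge R1<->R3 -> R1=(0,0,0,0) R3=(0,0,0,0)
Op 2: merge R3<->R2 -> R3=(0,0,0,0) R2=(0,0,0,0)
Op 3: inc R0 by 3 -> R0=(3,0,0,0) value=3
Op 4: merge R1<->R0 -> R1=(3,0,0,0) R0=(3,0,0,0)
Op 5: merge R0<->R2 -> R0=(3,0,0,0) R2=(3,0,0,0)
Op 6: merge R1<->R2 -> R1=(3,0,0,0) R2=(3,0,0,0)
Op 7: merge R0<->R3 -> R0=(3,0,0,0) R3=(3,0,0,0)
Op 8: inc R0 by 5 -> R0=(8,0,0,0) value=8
Op 9: inc R2 by 4 -> R2=(3,0,4,0) value=7
Op 10: inc R3 by 5 -> R3=(3,0,0,5) value=8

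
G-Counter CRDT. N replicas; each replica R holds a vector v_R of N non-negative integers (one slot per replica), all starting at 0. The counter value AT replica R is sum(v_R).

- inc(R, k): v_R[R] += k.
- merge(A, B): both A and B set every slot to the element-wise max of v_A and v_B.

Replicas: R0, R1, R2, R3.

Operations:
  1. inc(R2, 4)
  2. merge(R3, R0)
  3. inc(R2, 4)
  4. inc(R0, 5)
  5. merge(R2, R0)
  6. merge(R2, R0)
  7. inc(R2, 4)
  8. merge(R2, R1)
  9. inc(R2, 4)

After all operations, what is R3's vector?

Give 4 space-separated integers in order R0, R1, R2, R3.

Answer: 0 0 0 0

Derivation:
Op 1: inc R2 by 4 -> R2=(0,0,4,0) value=4
Op 2: merge R3<->R0 -> R3=(0,0,0,0) R0=(0,0,0,0)
Op 3: inc R2 by 4 -> R2=(0,0,8,0) value=8
Op 4: inc R0 by 5 -> R0=(5,0,0,0) value=5
Op 5: merge R2<->R0 -> R2=(5,0,8,0) R0=(5,0,8,0)
Op 6: merge R2<->R0 -> R2=(5,0,8,0) R0=(5,0,8,0)
Op 7: inc R2 by 4 -> R2=(5,0,12,0) value=17
Op 8: merge R2<->R1 -> R2=(5,0,12,0) R1=(5,0,12,0)
Op 9: inc R2 by 4 -> R2=(5,0,16,0) value=21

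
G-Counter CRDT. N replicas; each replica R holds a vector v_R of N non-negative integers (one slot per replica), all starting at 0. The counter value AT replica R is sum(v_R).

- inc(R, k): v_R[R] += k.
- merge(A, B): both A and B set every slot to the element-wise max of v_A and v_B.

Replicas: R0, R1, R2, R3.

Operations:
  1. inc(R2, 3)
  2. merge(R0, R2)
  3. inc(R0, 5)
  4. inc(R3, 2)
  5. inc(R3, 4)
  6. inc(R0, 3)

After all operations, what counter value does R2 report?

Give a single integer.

Op 1: inc R2 by 3 -> R2=(0,0,3,0) value=3
Op 2: merge R0<->R2 -> R0=(0,0,3,0) R2=(0,0,3,0)
Op 3: inc R0 by 5 -> R0=(5,0,3,0) value=8
Op 4: inc R3 by 2 -> R3=(0,0,0,2) value=2
Op 5: inc R3 by 4 -> R3=(0,0,0,6) value=6
Op 6: inc R0 by 3 -> R0=(8,0,3,0) value=11

Answer: 3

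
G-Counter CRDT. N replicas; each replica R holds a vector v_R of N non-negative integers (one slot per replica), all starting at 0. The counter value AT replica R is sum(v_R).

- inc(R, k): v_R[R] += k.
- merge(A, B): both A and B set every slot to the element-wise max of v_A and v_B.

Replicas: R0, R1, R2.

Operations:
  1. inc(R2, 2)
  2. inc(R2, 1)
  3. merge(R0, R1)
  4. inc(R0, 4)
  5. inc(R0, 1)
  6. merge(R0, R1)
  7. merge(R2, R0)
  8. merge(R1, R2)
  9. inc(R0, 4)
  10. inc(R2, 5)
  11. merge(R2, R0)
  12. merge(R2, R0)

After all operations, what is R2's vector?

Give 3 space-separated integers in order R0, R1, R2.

Op 1: inc R2 by 2 -> R2=(0,0,2) value=2
Op 2: inc R2 by 1 -> R2=(0,0,3) value=3
Op 3: merge R0<->R1 -> R0=(0,0,0) R1=(0,0,0)
Op 4: inc R0 by 4 -> R0=(4,0,0) value=4
Op 5: inc R0 by 1 -> R0=(5,0,0) value=5
Op 6: merge R0<->R1 -> R0=(5,0,0) R1=(5,0,0)
Op 7: merge R2<->R0 -> R2=(5,0,3) R0=(5,0,3)
Op 8: merge R1<->R2 -> R1=(5,0,3) R2=(5,0,3)
Op 9: inc R0 by 4 -> R0=(9,0,3) value=12
Op 10: inc R2 by 5 -> R2=(5,0,8) value=13
Op 11: merge R2<->R0 -> R2=(9,0,8) R0=(9,0,8)
Op 12: merge R2<->R0 -> R2=(9,0,8) R0=(9,0,8)

Answer: 9 0 8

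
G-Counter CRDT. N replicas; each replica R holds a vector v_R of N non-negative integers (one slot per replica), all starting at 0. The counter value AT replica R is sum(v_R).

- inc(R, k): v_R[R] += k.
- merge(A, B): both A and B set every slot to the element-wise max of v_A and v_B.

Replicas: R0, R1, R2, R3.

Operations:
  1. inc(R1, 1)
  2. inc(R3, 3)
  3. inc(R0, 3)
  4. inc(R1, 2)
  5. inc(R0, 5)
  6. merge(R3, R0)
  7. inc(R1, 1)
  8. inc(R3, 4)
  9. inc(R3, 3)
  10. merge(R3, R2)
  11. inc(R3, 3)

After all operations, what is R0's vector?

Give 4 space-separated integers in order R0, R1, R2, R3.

Op 1: inc R1 by 1 -> R1=(0,1,0,0) value=1
Op 2: inc R3 by 3 -> R3=(0,0,0,3) value=3
Op 3: inc R0 by 3 -> R0=(3,0,0,0) value=3
Op 4: inc R1 by 2 -> R1=(0,3,0,0) value=3
Op 5: inc R0 by 5 -> R0=(8,0,0,0) value=8
Op 6: merge R3<->R0 -> R3=(8,0,0,3) R0=(8,0,0,3)
Op 7: inc R1 by 1 -> R1=(0,4,0,0) value=4
Op 8: inc R3 by 4 -> R3=(8,0,0,7) value=15
Op 9: inc R3 by 3 -> R3=(8,0,0,10) value=18
Op 10: merge R3<->R2 -> R3=(8,0,0,10) R2=(8,0,0,10)
Op 11: inc R3 by 3 -> R3=(8,0,0,13) value=21

Answer: 8 0 0 3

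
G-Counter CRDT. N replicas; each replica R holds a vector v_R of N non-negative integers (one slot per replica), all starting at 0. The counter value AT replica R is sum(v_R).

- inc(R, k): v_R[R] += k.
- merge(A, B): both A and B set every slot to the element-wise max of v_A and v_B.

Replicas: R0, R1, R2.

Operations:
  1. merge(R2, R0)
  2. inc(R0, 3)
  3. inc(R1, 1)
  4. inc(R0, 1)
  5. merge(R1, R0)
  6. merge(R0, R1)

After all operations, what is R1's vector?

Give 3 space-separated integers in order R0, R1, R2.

Op 1: merge R2<->R0 -> R2=(0,0,0) R0=(0,0,0)
Op 2: inc R0 by 3 -> R0=(3,0,0) value=3
Op 3: inc R1 by 1 -> R1=(0,1,0) value=1
Op 4: inc R0 by 1 -> R0=(4,0,0) value=4
Op 5: merge R1<->R0 -> R1=(4,1,0) R0=(4,1,0)
Op 6: merge R0<->R1 -> R0=(4,1,0) R1=(4,1,0)

Answer: 4 1 0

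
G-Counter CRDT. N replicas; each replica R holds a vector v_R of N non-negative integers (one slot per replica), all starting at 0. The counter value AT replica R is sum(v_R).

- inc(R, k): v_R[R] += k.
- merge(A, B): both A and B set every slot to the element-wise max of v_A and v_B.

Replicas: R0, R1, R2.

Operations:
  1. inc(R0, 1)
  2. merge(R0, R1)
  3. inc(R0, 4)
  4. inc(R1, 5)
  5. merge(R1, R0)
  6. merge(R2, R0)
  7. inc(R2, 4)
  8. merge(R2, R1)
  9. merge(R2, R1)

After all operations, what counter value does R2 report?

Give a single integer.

Op 1: inc R0 by 1 -> R0=(1,0,0) value=1
Op 2: merge R0<->R1 -> R0=(1,0,0) R1=(1,0,0)
Op 3: inc R0 by 4 -> R0=(5,0,0) value=5
Op 4: inc R1 by 5 -> R1=(1,5,0) value=6
Op 5: merge R1<->R0 -> R1=(5,5,0) R0=(5,5,0)
Op 6: merge R2<->R0 -> R2=(5,5,0) R0=(5,5,0)
Op 7: inc R2 by 4 -> R2=(5,5,4) value=14
Op 8: merge R2<->R1 -> R2=(5,5,4) R1=(5,5,4)
Op 9: merge R2<->R1 -> R2=(5,5,4) R1=(5,5,4)

Answer: 14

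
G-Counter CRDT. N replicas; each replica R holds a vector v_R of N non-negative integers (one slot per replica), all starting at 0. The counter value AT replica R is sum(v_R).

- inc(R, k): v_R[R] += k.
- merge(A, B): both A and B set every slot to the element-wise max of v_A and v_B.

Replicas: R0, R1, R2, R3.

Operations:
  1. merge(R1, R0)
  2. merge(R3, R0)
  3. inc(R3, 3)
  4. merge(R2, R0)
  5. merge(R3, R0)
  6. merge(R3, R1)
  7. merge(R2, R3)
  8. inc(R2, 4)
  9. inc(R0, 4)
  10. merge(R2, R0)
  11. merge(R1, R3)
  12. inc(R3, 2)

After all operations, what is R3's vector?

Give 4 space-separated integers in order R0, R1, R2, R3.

Op 1: merge R1<->R0 -> R1=(0,0,0,0) R0=(0,0,0,0)
Op 2: merge R3<->R0 -> R3=(0,0,0,0) R0=(0,0,0,0)
Op 3: inc R3 by 3 -> R3=(0,0,0,3) value=3
Op 4: merge R2<->R0 -> R2=(0,0,0,0) R0=(0,0,0,0)
Op 5: merge R3<->R0 -> R3=(0,0,0,3) R0=(0,0,0,3)
Op 6: merge R3<->R1 -> R3=(0,0,0,3) R1=(0,0,0,3)
Op 7: merge R2<->R3 -> R2=(0,0,0,3) R3=(0,0,0,3)
Op 8: inc R2 by 4 -> R2=(0,0,4,3) value=7
Op 9: inc R0 by 4 -> R0=(4,0,0,3) value=7
Op 10: merge R2<->R0 -> R2=(4,0,4,3) R0=(4,0,4,3)
Op 11: merge R1<->R3 -> R1=(0,0,0,3) R3=(0,0,0,3)
Op 12: inc R3 by 2 -> R3=(0,0,0,5) value=5

Answer: 0 0 0 5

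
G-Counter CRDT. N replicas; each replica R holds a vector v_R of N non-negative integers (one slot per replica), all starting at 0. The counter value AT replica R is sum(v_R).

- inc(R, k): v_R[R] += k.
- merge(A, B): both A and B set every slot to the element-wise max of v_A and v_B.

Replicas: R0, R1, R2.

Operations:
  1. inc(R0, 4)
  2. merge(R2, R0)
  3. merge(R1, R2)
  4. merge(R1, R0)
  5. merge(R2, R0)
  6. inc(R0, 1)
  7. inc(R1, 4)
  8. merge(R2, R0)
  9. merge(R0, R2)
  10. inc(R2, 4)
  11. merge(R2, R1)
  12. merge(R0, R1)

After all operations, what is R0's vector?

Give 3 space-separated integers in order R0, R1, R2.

Op 1: inc R0 by 4 -> R0=(4,0,0) value=4
Op 2: merge R2<->R0 -> R2=(4,0,0) R0=(4,0,0)
Op 3: merge R1<->R2 -> R1=(4,0,0) R2=(4,0,0)
Op 4: merge R1<->R0 -> R1=(4,0,0) R0=(4,0,0)
Op 5: merge R2<->R0 -> R2=(4,0,0) R0=(4,0,0)
Op 6: inc R0 by 1 -> R0=(5,0,0) value=5
Op 7: inc R1 by 4 -> R1=(4,4,0) value=8
Op 8: merge R2<->R0 -> R2=(5,0,0) R0=(5,0,0)
Op 9: merge R0<->R2 -> R0=(5,0,0) R2=(5,0,0)
Op 10: inc R2 by 4 -> R2=(5,0,4) value=9
Op 11: merge R2<->R1 -> R2=(5,4,4) R1=(5,4,4)
Op 12: merge R0<->R1 -> R0=(5,4,4) R1=(5,4,4)

Answer: 5 4 4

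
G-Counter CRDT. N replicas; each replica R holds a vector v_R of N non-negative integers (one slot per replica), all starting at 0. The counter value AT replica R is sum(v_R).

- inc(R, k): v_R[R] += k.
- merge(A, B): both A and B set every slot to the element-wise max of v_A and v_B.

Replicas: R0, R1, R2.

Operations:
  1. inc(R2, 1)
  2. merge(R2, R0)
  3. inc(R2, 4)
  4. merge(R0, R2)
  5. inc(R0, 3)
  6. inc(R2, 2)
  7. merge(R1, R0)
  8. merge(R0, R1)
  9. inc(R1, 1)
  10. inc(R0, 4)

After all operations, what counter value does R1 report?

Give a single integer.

Op 1: inc R2 by 1 -> R2=(0,0,1) value=1
Op 2: merge R2<->R0 -> R2=(0,0,1) R0=(0,0,1)
Op 3: inc R2 by 4 -> R2=(0,0,5) value=5
Op 4: merge R0<->R2 -> R0=(0,0,5) R2=(0,0,5)
Op 5: inc R0 by 3 -> R0=(3,0,5) value=8
Op 6: inc R2 by 2 -> R2=(0,0,7) value=7
Op 7: merge R1<->R0 -> R1=(3,0,5) R0=(3,0,5)
Op 8: merge R0<->R1 -> R0=(3,0,5) R1=(3,0,5)
Op 9: inc R1 by 1 -> R1=(3,1,5) value=9
Op 10: inc R0 by 4 -> R0=(7,0,5) value=12

Answer: 9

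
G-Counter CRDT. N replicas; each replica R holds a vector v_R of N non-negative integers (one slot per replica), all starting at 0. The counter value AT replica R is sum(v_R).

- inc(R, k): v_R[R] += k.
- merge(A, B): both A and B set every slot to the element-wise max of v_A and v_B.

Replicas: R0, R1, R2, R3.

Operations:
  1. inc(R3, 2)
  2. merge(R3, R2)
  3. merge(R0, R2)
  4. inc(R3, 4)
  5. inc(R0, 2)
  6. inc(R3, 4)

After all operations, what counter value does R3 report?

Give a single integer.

Answer: 10

Derivation:
Op 1: inc R3 by 2 -> R3=(0,0,0,2) value=2
Op 2: merge R3<->R2 -> R3=(0,0,0,2) R2=(0,0,0,2)
Op 3: merge R0<->R2 -> R0=(0,0,0,2) R2=(0,0,0,2)
Op 4: inc R3 by 4 -> R3=(0,0,0,6) value=6
Op 5: inc R0 by 2 -> R0=(2,0,0,2) value=4
Op 6: inc R3 by 4 -> R3=(0,0,0,10) value=10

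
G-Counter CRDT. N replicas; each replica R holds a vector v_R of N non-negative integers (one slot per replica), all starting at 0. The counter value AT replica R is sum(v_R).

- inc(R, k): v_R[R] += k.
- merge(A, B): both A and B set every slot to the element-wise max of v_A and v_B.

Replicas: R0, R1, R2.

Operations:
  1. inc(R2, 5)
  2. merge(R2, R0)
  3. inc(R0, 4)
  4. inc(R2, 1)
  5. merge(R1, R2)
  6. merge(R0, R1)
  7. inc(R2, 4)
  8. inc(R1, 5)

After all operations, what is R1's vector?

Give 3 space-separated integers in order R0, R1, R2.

Op 1: inc R2 by 5 -> R2=(0,0,5) value=5
Op 2: merge R2<->R0 -> R2=(0,0,5) R0=(0,0,5)
Op 3: inc R0 by 4 -> R0=(4,0,5) value=9
Op 4: inc R2 by 1 -> R2=(0,0,6) value=6
Op 5: merge R1<->R2 -> R1=(0,0,6) R2=(0,0,6)
Op 6: merge R0<->R1 -> R0=(4,0,6) R1=(4,0,6)
Op 7: inc R2 by 4 -> R2=(0,0,10) value=10
Op 8: inc R1 by 5 -> R1=(4,5,6) value=15

Answer: 4 5 6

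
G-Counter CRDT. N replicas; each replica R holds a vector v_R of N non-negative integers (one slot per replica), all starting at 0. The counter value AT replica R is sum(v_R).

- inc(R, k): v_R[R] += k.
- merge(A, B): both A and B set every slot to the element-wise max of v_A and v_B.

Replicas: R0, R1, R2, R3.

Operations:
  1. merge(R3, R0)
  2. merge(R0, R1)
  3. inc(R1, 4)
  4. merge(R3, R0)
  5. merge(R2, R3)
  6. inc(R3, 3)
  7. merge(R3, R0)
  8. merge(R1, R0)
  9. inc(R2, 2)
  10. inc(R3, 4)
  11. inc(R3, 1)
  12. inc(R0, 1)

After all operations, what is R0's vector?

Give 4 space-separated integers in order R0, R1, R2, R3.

Op 1: merge R3<->R0 -> R3=(0,0,0,0) R0=(0,0,0,0)
Op 2: merge R0<->R1 -> R0=(0,0,0,0) R1=(0,0,0,0)
Op 3: inc R1 by 4 -> R1=(0,4,0,0) value=4
Op 4: merge R3<->R0 -> R3=(0,0,0,0) R0=(0,0,0,0)
Op 5: merge R2<->R3 -> R2=(0,0,0,0) R3=(0,0,0,0)
Op 6: inc R3 by 3 -> R3=(0,0,0,3) value=3
Op 7: merge R3<->R0 -> R3=(0,0,0,3) R0=(0,0,0,3)
Op 8: merge R1<->R0 -> R1=(0,4,0,3) R0=(0,4,0,3)
Op 9: inc R2 by 2 -> R2=(0,0,2,0) value=2
Op 10: inc R3 by 4 -> R3=(0,0,0,7) value=7
Op 11: inc R3 by 1 -> R3=(0,0,0,8) value=8
Op 12: inc R0 by 1 -> R0=(1,4,0,3) value=8

Answer: 1 4 0 3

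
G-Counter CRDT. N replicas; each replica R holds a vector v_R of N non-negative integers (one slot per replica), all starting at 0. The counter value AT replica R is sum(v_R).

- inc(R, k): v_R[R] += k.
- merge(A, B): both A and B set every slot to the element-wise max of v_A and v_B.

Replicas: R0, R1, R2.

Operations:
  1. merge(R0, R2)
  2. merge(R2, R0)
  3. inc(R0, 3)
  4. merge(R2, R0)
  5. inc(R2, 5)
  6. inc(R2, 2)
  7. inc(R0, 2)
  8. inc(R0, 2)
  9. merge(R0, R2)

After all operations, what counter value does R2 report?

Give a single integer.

Op 1: merge R0<->R2 -> R0=(0,0,0) R2=(0,0,0)
Op 2: merge R2<->R0 -> R2=(0,0,0) R0=(0,0,0)
Op 3: inc R0 by 3 -> R0=(3,0,0) value=3
Op 4: merge R2<->R0 -> R2=(3,0,0) R0=(3,0,0)
Op 5: inc R2 by 5 -> R2=(3,0,5) value=8
Op 6: inc R2 by 2 -> R2=(3,0,7) value=10
Op 7: inc R0 by 2 -> R0=(5,0,0) value=5
Op 8: inc R0 by 2 -> R0=(7,0,0) value=7
Op 9: merge R0<->R2 -> R0=(7,0,7) R2=(7,0,7)

Answer: 14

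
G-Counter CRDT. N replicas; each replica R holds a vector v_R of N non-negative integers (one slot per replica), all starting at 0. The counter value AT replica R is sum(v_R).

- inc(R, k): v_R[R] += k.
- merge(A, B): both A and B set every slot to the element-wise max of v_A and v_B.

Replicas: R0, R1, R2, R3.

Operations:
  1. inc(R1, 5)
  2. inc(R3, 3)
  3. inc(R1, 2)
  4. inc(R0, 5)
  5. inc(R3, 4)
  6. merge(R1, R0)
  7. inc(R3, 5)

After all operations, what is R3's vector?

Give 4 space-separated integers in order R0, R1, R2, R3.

Op 1: inc R1 by 5 -> R1=(0,5,0,0) value=5
Op 2: inc R3 by 3 -> R3=(0,0,0,3) value=3
Op 3: inc R1 by 2 -> R1=(0,7,0,0) value=7
Op 4: inc R0 by 5 -> R0=(5,0,0,0) value=5
Op 5: inc R3 by 4 -> R3=(0,0,0,7) value=7
Op 6: merge R1<->R0 -> R1=(5,7,0,0) R0=(5,7,0,0)
Op 7: inc R3 by 5 -> R3=(0,0,0,12) value=12

Answer: 0 0 0 12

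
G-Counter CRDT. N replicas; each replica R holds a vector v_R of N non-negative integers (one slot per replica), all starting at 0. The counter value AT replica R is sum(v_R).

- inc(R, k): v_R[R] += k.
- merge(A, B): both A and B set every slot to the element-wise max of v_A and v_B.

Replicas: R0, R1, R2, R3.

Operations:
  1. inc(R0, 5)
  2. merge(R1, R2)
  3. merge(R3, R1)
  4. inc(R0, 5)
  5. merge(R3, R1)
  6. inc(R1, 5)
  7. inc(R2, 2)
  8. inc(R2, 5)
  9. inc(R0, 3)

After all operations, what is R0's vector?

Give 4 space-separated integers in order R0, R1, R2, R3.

Op 1: inc R0 by 5 -> R0=(5,0,0,0) value=5
Op 2: merge R1<->R2 -> R1=(0,0,0,0) R2=(0,0,0,0)
Op 3: merge R3<->R1 -> R3=(0,0,0,0) R1=(0,0,0,0)
Op 4: inc R0 by 5 -> R0=(10,0,0,0) value=10
Op 5: merge R3<->R1 -> R3=(0,0,0,0) R1=(0,0,0,0)
Op 6: inc R1 by 5 -> R1=(0,5,0,0) value=5
Op 7: inc R2 by 2 -> R2=(0,0,2,0) value=2
Op 8: inc R2 by 5 -> R2=(0,0,7,0) value=7
Op 9: inc R0 by 3 -> R0=(13,0,0,0) value=13

Answer: 13 0 0 0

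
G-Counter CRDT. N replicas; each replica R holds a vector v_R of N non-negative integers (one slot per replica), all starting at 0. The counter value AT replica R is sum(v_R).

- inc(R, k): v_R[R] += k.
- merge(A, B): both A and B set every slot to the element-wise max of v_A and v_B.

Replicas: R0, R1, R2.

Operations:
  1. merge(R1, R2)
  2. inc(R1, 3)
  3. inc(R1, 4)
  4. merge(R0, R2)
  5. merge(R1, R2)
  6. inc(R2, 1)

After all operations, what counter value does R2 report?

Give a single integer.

Answer: 8

Derivation:
Op 1: merge R1<->R2 -> R1=(0,0,0) R2=(0,0,0)
Op 2: inc R1 by 3 -> R1=(0,3,0) value=3
Op 3: inc R1 by 4 -> R1=(0,7,0) value=7
Op 4: merge R0<->R2 -> R0=(0,0,0) R2=(0,0,0)
Op 5: merge R1<->R2 -> R1=(0,7,0) R2=(0,7,0)
Op 6: inc R2 by 1 -> R2=(0,7,1) value=8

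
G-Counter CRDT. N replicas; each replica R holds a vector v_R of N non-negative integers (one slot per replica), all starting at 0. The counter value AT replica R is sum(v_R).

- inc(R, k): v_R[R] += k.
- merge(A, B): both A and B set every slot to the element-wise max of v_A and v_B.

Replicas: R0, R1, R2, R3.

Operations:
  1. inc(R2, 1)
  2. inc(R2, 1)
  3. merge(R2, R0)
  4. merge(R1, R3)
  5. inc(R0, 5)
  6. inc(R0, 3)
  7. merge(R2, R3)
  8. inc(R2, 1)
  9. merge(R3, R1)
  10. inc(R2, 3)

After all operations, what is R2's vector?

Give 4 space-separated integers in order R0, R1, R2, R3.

Op 1: inc R2 by 1 -> R2=(0,0,1,0) value=1
Op 2: inc R2 by 1 -> R2=(0,0,2,0) value=2
Op 3: merge R2<->R0 -> R2=(0,0,2,0) R0=(0,0,2,0)
Op 4: merge R1<->R3 -> R1=(0,0,0,0) R3=(0,0,0,0)
Op 5: inc R0 by 5 -> R0=(5,0,2,0) value=7
Op 6: inc R0 by 3 -> R0=(8,0,2,0) value=10
Op 7: merge R2<->R3 -> R2=(0,0,2,0) R3=(0,0,2,0)
Op 8: inc R2 by 1 -> R2=(0,0,3,0) value=3
Op 9: merge R3<->R1 -> R3=(0,0,2,0) R1=(0,0,2,0)
Op 10: inc R2 by 3 -> R2=(0,0,6,0) value=6

Answer: 0 0 6 0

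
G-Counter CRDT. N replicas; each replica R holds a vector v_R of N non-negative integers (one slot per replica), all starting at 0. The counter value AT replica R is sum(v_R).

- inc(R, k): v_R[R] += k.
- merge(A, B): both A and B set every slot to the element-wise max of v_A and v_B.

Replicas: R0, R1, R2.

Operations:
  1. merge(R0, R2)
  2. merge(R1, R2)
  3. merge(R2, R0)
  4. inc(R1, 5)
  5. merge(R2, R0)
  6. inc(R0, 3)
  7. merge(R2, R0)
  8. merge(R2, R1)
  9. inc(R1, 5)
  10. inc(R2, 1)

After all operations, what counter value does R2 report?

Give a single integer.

Op 1: merge R0<->R2 -> R0=(0,0,0) R2=(0,0,0)
Op 2: merge R1<->R2 -> R1=(0,0,0) R2=(0,0,0)
Op 3: merge R2<->R0 -> R2=(0,0,0) R0=(0,0,0)
Op 4: inc R1 by 5 -> R1=(0,5,0) value=5
Op 5: merge R2<->R0 -> R2=(0,0,0) R0=(0,0,0)
Op 6: inc R0 by 3 -> R0=(3,0,0) value=3
Op 7: merge R2<->R0 -> R2=(3,0,0) R0=(3,0,0)
Op 8: merge R2<->R1 -> R2=(3,5,0) R1=(3,5,0)
Op 9: inc R1 by 5 -> R1=(3,10,0) value=13
Op 10: inc R2 by 1 -> R2=(3,5,1) value=9

Answer: 9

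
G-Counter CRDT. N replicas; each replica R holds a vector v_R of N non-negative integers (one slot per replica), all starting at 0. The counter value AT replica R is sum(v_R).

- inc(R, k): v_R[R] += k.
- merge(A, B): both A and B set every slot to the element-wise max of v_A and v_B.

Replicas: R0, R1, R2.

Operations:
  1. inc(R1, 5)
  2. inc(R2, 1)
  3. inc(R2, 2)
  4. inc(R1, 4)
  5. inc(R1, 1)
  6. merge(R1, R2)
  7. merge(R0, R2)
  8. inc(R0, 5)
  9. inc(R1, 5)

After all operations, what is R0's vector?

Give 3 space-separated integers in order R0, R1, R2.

Answer: 5 10 3

Derivation:
Op 1: inc R1 by 5 -> R1=(0,5,0) value=5
Op 2: inc R2 by 1 -> R2=(0,0,1) value=1
Op 3: inc R2 by 2 -> R2=(0,0,3) value=3
Op 4: inc R1 by 4 -> R1=(0,9,0) value=9
Op 5: inc R1 by 1 -> R1=(0,10,0) value=10
Op 6: merge R1<->R2 -> R1=(0,10,3) R2=(0,10,3)
Op 7: merge R0<->R2 -> R0=(0,10,3) R2=(0,10,3)
Op 8: inc R0 by 5 -> R0=(5,10,3) value=18
Op 9: inc R1 by 5 -> R1=(0,15,3) value=18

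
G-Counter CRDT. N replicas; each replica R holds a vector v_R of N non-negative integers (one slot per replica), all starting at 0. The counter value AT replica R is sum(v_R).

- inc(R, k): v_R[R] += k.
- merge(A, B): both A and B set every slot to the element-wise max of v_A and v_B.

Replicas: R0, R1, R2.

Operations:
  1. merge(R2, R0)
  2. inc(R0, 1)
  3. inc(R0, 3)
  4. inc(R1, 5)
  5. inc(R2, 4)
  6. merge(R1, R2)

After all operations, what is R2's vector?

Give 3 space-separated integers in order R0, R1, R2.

Answer: 0 5 4

Derivation:
Op 1: merge R2<->R0 -> R2=(0,0,0) R0=(0,0,0)
Op 2: inc R0 by 1 -> R0=(1,0,0) value=1
Op 3: inc R0 by 3 -> R0=(4,0,0) value=4
Op 4: inc R1 by 5 -> R1=(0,5,0) value=5
Op 5: inc R2 by 4 -> R2=(0,0,4) value=4
Op 6: merge R1<->R2 -> R1=(0,5,4) R2=(0,5,4)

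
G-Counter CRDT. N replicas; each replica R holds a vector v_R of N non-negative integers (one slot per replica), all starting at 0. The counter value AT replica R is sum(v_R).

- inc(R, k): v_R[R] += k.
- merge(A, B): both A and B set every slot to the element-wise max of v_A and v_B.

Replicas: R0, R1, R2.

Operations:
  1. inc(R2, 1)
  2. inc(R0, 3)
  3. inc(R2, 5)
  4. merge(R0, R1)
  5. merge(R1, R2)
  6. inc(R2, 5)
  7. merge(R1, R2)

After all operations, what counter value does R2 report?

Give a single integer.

Op 1: inc R2 by 1 -> R2=(0,0,1) value=1
Op 2: inc R0 by 3 -> R0=(3,0,0) value=3
Op 3: inc R2 by 5 -> R2=(0,0,6) value=6
Op 4: merge R0<->R1 -> R0=(3,0,0) R1=(3,0,0)
Op 5: merge R1<->R2 -> R1=(3,0,6) R2=(3,0,6)
Op 6: inc R2 by 5 -> R2=(3,0,11) value=14
Op 7: merge R1<->R2 -> R1=(3,0,11) R2=(3,0,11)

Answer: 14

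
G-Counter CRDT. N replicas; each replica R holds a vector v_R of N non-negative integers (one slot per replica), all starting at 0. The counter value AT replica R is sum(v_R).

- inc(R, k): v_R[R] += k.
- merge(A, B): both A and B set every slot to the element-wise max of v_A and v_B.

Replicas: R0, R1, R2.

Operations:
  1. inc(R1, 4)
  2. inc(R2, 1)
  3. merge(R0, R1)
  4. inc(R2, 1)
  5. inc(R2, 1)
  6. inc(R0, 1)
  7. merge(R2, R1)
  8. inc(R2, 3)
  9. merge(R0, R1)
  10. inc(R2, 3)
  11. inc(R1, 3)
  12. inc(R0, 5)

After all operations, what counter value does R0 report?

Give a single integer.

Op 1: inc R1 by 4 -> R1=(0,4,0) value=4
Op 2: inc R2 by 1 -> R2=(0,0,1) value=1
Op 3: merge R0<->R1 -> R0=(0,4,0) R1=(0,4,0)
Op 4: inc R2 by 1 -> R2=(0,0,2) value=2
Op 5: inc R2 by 1 -> R2=(0,0,3) value=3
Op 6: inc R0 by 1 -> R0=(1,4,0) value=5
Op 7: merge R2<->R1 -> R2=(0,4,3) R1=(0,4,3)
Op 8: inc R2 by 3 -> R2=(0,4,6) value=10
Op 9: merge R0<->R1 -> R0=(1,4,3) R1=(1,4,3)
Op 10: inc R2 by 3 -> R2=(0,4,9) value=13
Op 11: inc R1 by 3 -> R1=(1,7,3) value=11
Op 12: inc R0 by 5 -> R0=(6,4,3) value=13

Answer: 13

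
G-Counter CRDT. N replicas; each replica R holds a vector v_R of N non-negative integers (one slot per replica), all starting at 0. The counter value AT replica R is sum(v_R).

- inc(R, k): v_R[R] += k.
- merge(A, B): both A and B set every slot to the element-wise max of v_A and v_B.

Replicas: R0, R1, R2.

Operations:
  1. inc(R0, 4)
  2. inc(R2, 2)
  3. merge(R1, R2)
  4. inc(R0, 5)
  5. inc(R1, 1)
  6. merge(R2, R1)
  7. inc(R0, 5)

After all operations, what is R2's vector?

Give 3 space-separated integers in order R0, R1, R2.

Answer: 0 1 2

Derivation:
Op 1: inc R0 by 4 -> R0=(4,0,0) value=4
Op 2: inc R2 by 2 -> R2=(0,0,2) value=2
Op 3: merge R1<->R2 -> R1=(0,0,2) R2=(0,0,2)
Op 4: inc R0 by 5 -> R0=(9,0,0) value=9
Op 5: inc R1 by 1 -> R1=(0,1,2) value=3
Op 6: merge R2<->R1 -> R2=(0,1,2) R1=(0,1,2)
Op 7: inc R0 by 5 -> R0=(14,0,0) value=14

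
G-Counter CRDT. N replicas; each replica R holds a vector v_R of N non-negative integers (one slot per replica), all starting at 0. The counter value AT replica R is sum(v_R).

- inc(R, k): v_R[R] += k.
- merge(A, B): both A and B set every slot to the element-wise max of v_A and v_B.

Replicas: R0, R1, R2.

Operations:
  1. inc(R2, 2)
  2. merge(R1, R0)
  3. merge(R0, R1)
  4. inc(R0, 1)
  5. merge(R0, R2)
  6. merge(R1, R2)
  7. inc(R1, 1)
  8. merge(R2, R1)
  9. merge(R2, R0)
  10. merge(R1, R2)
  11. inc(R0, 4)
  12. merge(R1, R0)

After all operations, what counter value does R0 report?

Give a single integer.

Op 1: inc R2 by 2 -> R2=(0,0,2) value=2
Op 2: merge R1<->R0 -> R1=(0,0,0) R0=(0,0,0)
Op 3: merge R0<->R1 -> R0=(0,0,0) R1=(0,0,0)
Op 4: inc R0 by 1 -> R0=(1,0,0) value=1
Op 5: merge R0<->R2 -> R0=(1,0,2) R2=(1,0,2)
Op 6: merge R1<->R2 -> R1=(1,0,2) R2=(1,0,2)
Op 7: inc R1 by 1 -> R1=(1,1,2) value=4
Op 8: merge R2<->R1 -> R2=(1,1,2) R1=(1,1,2)
Op 9: merge R2<->R0 -> R2=(1,1,2) R0=(1,1,2)
Op 10: merge R1<->R2 -> R1=(1,1,2) R2=(1,1,2)
Op 11: inc R0 by 4 -> R0=(5,1,2) value=8
Op 12: merge R1<->R0 -> R1=(5,1,2) R0=(5,1,2)

Answer: 8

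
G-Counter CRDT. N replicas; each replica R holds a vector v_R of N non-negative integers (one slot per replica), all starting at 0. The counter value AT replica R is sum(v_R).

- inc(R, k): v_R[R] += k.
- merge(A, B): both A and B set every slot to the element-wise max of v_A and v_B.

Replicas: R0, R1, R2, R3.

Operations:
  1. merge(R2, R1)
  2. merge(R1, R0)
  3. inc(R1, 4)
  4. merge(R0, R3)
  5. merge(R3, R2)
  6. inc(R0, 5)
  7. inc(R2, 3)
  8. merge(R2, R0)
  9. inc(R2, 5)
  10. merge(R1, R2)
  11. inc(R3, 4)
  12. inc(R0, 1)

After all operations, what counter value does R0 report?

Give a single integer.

Op 1: merge R2<->R1 -> R2=(0,0,0,0) R1=(0,0,0,0)
Op 2: merge R1<->R0 -> R1=(0,0,0,0) R0=(0,0,0,0)
Op 3: inc R1 by 4 -> R1=(0,4,0,0) value=4
Op 4: merge R0<->R3 -> R0=(0,0,0,0) R3=(0,0,0,0)
Op 5: merge R3<->R2 -> R3=(0,0,0,0) R2=(0,0,0,0)
Op 6: inc R0 by 5 -> R0=(5,0,0,0) value=5
Op 7: inc R2 by 3 -> R2=(0,0,3,0) value=3
Op 8: merge R2<->R0 -> R2=(5,0,3,0) R0=(5,0,3,0)
Op 9: inc R2 by 5 -> R2=(5,0,8,0) value=13
Op 10: merge R1<->R2 -> R1=(5,4,8,0) R2=(5,4,8,0)
Op 11: inc R3 by 4 -> R3=(0,0,0,4) value=4
Op 12: inc R0 by 1 -> R0=(6,0,3,0) value=9

Answer: 9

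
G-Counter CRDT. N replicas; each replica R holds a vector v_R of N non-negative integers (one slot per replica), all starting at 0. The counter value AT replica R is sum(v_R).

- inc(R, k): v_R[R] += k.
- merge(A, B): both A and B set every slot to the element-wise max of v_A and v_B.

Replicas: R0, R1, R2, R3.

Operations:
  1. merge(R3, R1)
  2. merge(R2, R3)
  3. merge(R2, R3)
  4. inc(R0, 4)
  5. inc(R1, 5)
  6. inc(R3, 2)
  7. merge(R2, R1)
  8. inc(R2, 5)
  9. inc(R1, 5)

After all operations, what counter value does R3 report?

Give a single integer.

Answer: 2

Derivation:
Op 1: merge R3<->R1 -> R3=(0,0,0,0) R1=(0,0,0,0)
Op 2: merge R2<->R3 -> R2=(0,0,0,0) R3=(0,0,0,0)
Op 3: merge R2<->R3 -> R2=(0,0,0,0) R3=(0,0,0,0)
Op 4: inc R0 by 4 -> R0=(4,0,0,0) value=4
Op 5: inc R1 by 5 -> R1=(0,5,0,0) value=5
Op 6: inc R3 by 2 -> R3=(0,0,0,2) value=2
Op 7: merge R2<->R1 -> R2=(0,5,0,0) R1=(0,5,0,0)
Op 8: inc R2 by 5 -> R2=(0,5,5,0) value=10
Op 9: inc R1 by 5 -> R1=(0,10,0,0) value=10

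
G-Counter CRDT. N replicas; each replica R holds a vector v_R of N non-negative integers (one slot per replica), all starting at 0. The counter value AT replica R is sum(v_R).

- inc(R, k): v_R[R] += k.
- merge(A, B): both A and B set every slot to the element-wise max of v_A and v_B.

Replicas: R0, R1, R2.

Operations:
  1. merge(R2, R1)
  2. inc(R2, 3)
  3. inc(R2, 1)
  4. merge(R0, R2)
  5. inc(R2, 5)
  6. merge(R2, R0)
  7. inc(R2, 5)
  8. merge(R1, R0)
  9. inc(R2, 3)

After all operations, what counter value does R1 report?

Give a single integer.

Answer: 9

Derivation:
Op 1: merge R2<->R1 -> R2=(0,0,0) R1=(0,0,0)
Op 2: inc R2 by 3 -> R2=(0,0,3) value=3
Op 3: inc R2 by 1 -> R2=(0,0,4) value=4
Op 4: merge R0<->R2 -> R0=(0,0,4) R2=(0,0,4)
Op 5: inc R2 by 5 -> R2=(0,0,9) value=9
Op 6: merge R2<->R0 -> R2=(0,0,9) R0=(0,0,9)
Op 7: inc R2 by 5 -> R2=(0,0,14) value=14
Op 8: merge R1<->R0 -> R1=(0,0,9) R0=(0,0,9)
Op 9: inc R2 by 3 -> R2=(0,0,17) value=17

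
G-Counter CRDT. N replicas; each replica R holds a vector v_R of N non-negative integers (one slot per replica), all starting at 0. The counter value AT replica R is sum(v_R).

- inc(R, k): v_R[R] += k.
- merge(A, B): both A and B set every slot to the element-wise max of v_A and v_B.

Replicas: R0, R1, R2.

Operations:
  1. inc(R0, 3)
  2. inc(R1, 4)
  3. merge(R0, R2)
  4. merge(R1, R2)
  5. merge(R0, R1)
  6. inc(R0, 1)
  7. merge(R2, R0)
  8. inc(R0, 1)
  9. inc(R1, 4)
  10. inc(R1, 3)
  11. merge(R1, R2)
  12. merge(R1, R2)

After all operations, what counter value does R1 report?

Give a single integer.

Answer: 15

Derivation:
Op 1: inc R0 by 3 -> R0=(3,0,0) value=3
Op 2: inc R1 by 4 -> R1=(0,4,0) value=4
Op 3: merge R0<->R2 -> R0=(3,0,0) R2=(3,0,0)
Op 4: merge R1<->R2 -> R1=(3,4,0) R2=(3,4,0)
Op 5: merge R0<->R1 -> R0=(3,4,0) R1=(3,4,0)
Op 6: inc R0 by 1 -> R0=(4,4,0) value=8
Op 7: merge R2<->R0 -> R2=(4,4,0) R0=(4,4,0)
Op 8: inc R0 by 1 -> R0=(5,4,0) value=9
Op 9: inc R1 by 4 -> R1=(3,8,0) value=11
Op 10: inc R1 by 3 -> R1=(3,11,0) value=14
Op 11: merge R1<->R2 -> R1=(4,11,0) R2=(4,11,0)
Op 12: merge R1<->R2 -> R1=(4,11,0) R2=(4,11,0)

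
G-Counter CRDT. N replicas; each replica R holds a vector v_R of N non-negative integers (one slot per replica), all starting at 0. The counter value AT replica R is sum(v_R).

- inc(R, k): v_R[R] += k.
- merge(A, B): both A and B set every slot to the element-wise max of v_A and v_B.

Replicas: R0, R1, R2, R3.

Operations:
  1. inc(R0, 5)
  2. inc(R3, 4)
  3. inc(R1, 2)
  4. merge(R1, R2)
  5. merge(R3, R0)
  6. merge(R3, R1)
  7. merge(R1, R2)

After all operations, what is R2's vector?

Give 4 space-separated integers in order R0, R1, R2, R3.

Op 1: inc R0 by 5 -> R0=(5,0,0,0) value=5
Op 2: inc R3 by 4 -> R3=(0,0,0,4) value=4
Op 3: inc R1 by 2 -> R1=(0,2,0,0) value=2
Op 4: merge R1<->R2 -> R1=(0,2,0,0) R2=(0,2,0,0)
Op 5: merge R3<->R0 -> R3=(5,0,0,4) R0=(5,0,0,4)
Op 6: merge R3<->R1 -> R3=(5,2,0,4) R1=(5,2,0,4)
Op 7: merge R1<->R2 -> R1=(5,2,0,4) R2=(5,2,0,4)

Answer: 5 2 0 4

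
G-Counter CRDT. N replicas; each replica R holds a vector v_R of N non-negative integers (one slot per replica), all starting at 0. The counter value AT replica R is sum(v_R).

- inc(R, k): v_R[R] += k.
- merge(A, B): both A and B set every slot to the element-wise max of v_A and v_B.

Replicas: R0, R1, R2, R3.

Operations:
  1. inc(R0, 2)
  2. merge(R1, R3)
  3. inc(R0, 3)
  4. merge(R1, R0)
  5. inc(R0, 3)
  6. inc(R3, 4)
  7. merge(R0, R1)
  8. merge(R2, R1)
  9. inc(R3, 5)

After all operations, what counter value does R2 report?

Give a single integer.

Op 1: inc R0 by 2 -> R0=(2,0,0,0) value=2
Op 2: merge R1<->R3 -> R1=(0,0,0,0) R3=(0,0,0,0)
Op 3: inc R0 by 3 -> R0=(5,0,0,0) value=5
Op 4: merge R1<->R0 -> R1=(5,0,0,0) R0=(5,0,0,0)
Op 5: inc R0 by 3 -> R0=(8,0,0,0) value=8
Op 6: inc R3 by 4 -> R3=(0,0,0,4) value=4
Op 7: merge R0<->R1 -> R0=(8,0,0,0) R1=(8,0,0,0)
Op 8: merge R2<->R1 -> R2=(8,0,0,0) R1=(8,0,0,0)
Op 9: inc R3 by 5 -> R3=(0,0,0,9) value=9

Answer: 8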